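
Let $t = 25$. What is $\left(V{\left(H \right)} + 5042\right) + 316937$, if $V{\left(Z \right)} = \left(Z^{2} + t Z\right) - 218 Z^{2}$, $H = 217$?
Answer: $-9890909$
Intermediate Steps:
$V{\left(Z \right)} = - 217 Z^{2} + 25 Z$ ($V{\left(Z \right)} = \left(Z^{2} + 25 Z\right) - 218 Z^{2} = - 217 Z^{2} + 25 Z$)
$\left(V{\left(H \right)} + 5042\right) + 316937 = \left(217 \left(25 - 47089\right) + 5042\right) + 316937 = \left(217 \left(-47064\right) + 5042\right) + 316937 = \left(-10212888 + 5042\right) + 316937 = -10207846 + 316937 = -9890909$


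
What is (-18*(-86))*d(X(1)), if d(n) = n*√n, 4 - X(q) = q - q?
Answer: 12384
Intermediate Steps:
X(q) = 4 (X(q) = 4 - (q - q) = 4 - 1*0 = 4 + 0 = 4)
d(n) = n^(3/2)
(-18*(-86))*d(X(1)) = (-18*(-86))*4^(3/2) = 1548*8 = 12384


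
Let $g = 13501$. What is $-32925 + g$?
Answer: $-19424$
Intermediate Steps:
$-32925 + g = -32925 + 13501 = -19424$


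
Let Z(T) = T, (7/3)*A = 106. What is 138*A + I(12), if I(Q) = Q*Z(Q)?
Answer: 44892/7 ≈ 6413.1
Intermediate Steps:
A = 318/7 (A = (3/7)*106 = 318/7 ≈ 45.429)
I(Q) = Q**2 (I(Q) = Q*Q = Q**2)
138*A + I(12) = 138*(318/7) + 12**2 = 43884/7 + 144 = 44892/7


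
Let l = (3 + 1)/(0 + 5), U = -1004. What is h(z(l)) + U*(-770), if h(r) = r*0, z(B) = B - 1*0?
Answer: 773080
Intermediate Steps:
l = ⅘ (l = 4/5 = 4*(⅕) = ⅘ ≈ 0.80000)
z(B) = B (z(B) = B + 0 = B)
h(r) = 0
h(z(l)) + U*(-770) = 0 - 1004*(-770) = 0 + 773080 = 773080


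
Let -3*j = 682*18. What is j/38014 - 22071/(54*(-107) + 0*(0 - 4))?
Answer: 135893903/36607482 ≈ 3.7122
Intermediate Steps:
j = -4092 (j = -682*18/3 = -1/3*12276 = -4092)
j/38014 - 22071/(54*(-107) + 0*(0 - 4)) = -4092/38014 - 22071/(54*(-107) + 0*(0 - 4)) = -4092*1/38014 - 22071/(-5778 + 0*(-4)) = -2046/19007 - 22071/(-5778 + 0) = -2046/19007 - 22071/(-5778) = -2046/19007 - 22071*(-1/5778) = -2046/19007 + 7357/1926 = 135893903/36607482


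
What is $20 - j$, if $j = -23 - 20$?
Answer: $63$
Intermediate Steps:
$j = -43$
$20 - j = 20 - -43 = 20 + 43 = 63$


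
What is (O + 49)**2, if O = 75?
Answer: 15376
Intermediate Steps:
(O + 49)**2 = (75 + 49)**2 = 124**2 = 15376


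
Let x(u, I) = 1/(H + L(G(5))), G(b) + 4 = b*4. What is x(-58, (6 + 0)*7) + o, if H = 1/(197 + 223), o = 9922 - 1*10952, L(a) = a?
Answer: -6922210/6721 ≈ -1029.9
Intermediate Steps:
G(b) = -4 + 4*b (G(b) = -4 + b*4 = -4 + 4*b)
o = -1030 (o = 9922 - 10952 = -1030)
H = 1/420 ≈ 0.0023810
x(u, I) = 420/6721 (x(u, I) = 1/(1/420 + (-4 + 4*5)) = 1/(1/420 + (-4 + 20)) = 1/(1/420 + 16) = 1/(6721/420) = 420/6721)
x(-58, (6 + 0)*7) + o = 420/6721 - 1030 = -6922210/6721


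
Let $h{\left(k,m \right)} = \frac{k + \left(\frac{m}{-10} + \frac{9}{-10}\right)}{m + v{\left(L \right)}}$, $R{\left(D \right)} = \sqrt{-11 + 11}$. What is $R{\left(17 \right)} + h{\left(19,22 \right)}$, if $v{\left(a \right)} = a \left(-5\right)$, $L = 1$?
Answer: $\frac{159}{170} \approx 0.93529$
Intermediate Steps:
$R{\left(D \right)} = 0$ ($R{\left(D \right)} = \sqrt{0} = 0$)
$v{\left(a \right)} = - 5 a$
$h{\left(k,m \right)} = \frac{- \frac{9}{10} + k - \frac{m}{10}}{-5 + m}$ ($h{\left(k,m \right)} = \frac{k + \left(\frac{m}{-10} + \frac{9}{-10}\right)}{m - 5} = \frac{k + \left(m \left(- \frac{1}{10}\right) + 9 \left(- \frac{1}{10}\right)\right)}{m - 5} = \frac{k - \left(\frac{9}{10} + \frac{m}{10}\right)}{-5 + m} = \frac{- \frac{9}{10} + k - \frac{m}{10}}{-5 + m}$)
$R{\left(17 \right)} + h{\left(19,22 \right)} = 0 + \frac{-9 - 22 + 10 \cdot 19}{10 \left(-5 + 22\right)} = 0 + \frac{-9 - 22 + 190}{10 \cdot 17} = 0 + \frac{1}{10} \cdot \frac{1}{17} \cdot 159 = 0 + \frac{159}{170} = \frac{159}{170}$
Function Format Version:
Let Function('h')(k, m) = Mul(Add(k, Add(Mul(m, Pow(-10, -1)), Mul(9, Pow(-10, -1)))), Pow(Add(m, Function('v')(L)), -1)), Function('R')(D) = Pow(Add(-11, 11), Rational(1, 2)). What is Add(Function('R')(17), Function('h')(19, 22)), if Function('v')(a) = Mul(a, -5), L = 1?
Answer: Rational(159, 170) ≈ 0.93529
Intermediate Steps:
Function('R')(D) = 0 (Function('R')(D) = Pow(0, Rational(1, 2)) = 0)
Function('v')(a) = Mul(-5, a)
Function('h')(k, m) = Mul(Pow(Add(-5, m), -1), Add(Rational(-9, 10), k, Mul(Rational(-1, 10), m))) (Function('h')(k, m) = Mul(Add(k, Add(Mul(m, Pow(-10, -1)), Mul(9, Pow(-10, -1)))), Pow(Add(m, Mul(-5, 1)), -1)) = Mul(Add(k, Add(Mul(m, Rational(-1, 10)), Mul(9, Rational(-1, 10)))), Pow(Add(m, -5), -1)) = Mul(Add(k, Add(Mul(Rational(-1, 10), m), Rational(-9, 10))), Pow(Add(-5, m), -1)) = Mul(Add(k, Add(Rational(-9, 10), Mul(Rational(-1, 10), m))), Pow(Add(-5, m), -1)) = Mul(Add(Rational(-9, 10), k, Mul(Rational(-1, 10), m)), Pow(Add(-5, m), -1)) = Mul(Pow(Add(-5, m), -1), Add(Rational(-9, 10), k, Mul(Rational(-1, 10), m))))
Add(Function('R')(17), Function('h')(19, 22)) = Add(0, Mul(Rational(1, 10), Pow(Add(-5, 22), -1), Add(-9, Mul(-1, 22), Mul(10, 19)))) = Add(0, Mul(Rational(1, 10), Pow(17, -1), Add(-9, -22, 190))) = Add(0, Mul(Rational(1, 10), Rational(1, 17), 159)) = Add(0, Rational(159, 170)) = Rational(159, 170)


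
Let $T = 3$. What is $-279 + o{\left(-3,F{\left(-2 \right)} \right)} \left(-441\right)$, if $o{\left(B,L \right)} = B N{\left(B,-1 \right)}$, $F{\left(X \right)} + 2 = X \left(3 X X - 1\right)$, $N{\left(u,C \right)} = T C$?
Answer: $-4248$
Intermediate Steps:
$N{\left(u,C \right)} = 3 C$
$F{\left(X \right)} = -2 + X \left(-1 + 3 X^{2}\right)$ ($F{\left(X \right)} = -2 + X \left(3 X X - 1\right) = -2 + X \left(3 X^{2} - 1\right) = -2 + X \left(-1 + 3 X^{2}\right)$)
$o{\left(B,L \right)} = - 3 B$ ($o{\left(B,L \right)} = B 3 \left(-1\right) = B \left(-3\right) = - 3 B$)
$-279 + o{\left(-3,F{\left(-2 \right)} \right)} \left(-441\right) = -279 + \left(-3\right) \left(-3\right) \left(-441\right) = -279 + 9 \left(-441\right) = -279 - 3969 = -4248$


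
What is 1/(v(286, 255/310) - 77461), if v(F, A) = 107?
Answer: -1/77354 ≈ -1.2928e-5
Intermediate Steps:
1/(v(286, 255/310) - 77461) = 1/(107 - 77461) = 1/(-77354) = -1/77354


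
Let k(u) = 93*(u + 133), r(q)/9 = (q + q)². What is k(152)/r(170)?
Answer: 589/23120 ≈ 0.025476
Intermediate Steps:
r(q) = 36*q² (r(q) = 9*(q + q)² = 9*(2*q)² = 9*(4*q²) = 36*q²)
k(u) = 12369 + 93*u (k(u) = 93*(133 + u) = 12369 + 93*u)
k(152)/r(170) = (12369 + 93*152)/((36*170²)) = (12369 + 14136)/((36*28900)) = 26505/1040400 = 26505*(1/1040400) = 589/23120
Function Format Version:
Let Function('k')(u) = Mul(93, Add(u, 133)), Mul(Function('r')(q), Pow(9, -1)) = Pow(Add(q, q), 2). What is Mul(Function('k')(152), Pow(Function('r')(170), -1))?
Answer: Rational(589, 23120) ≈ 0.025476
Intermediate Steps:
Function('r')(q) = Mul(36, Pow(q, 2)) (Function('r')(q) = Mul(9, Pow(Add(q, q), 2)) = Mul(9, Pow(Mul(2, q), 2)) = Mul(9, Mul(4, Pow(q, 2))) = Mul(36, Pow(q, 2)))
Function('k')(u) = Add(12369, Mul(93, u)) (Function('k')(u) = Mul(93, Add(133, u)) = Add(12369, Mul(93, u)))
Mul(Function('k')(152), Pow(Function('r')(170), -1)) = Mul(Add(12369, Mul(93, 152)), Pow(Mul(36, Pow(170, 2)), -1)) = Mul(Add(12369, 14136), Pow(Mul(36, 28900), -1)) = Mul(26505, Pow(1040400, -1)) = Mul(26505, Rational(1, 1040400)) = Rational(589, 23120)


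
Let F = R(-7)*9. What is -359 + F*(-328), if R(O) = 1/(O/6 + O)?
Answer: 121/49 ≈ 2.4694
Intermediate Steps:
R(O) = 6/(7*O) (R(O) = 1/(O*(1/6) + O) = 1/(O/6 + O) = 1/(7*O/6) = 6/(7*O))
F = -54/49 (F = ((6/7)/(-7))*9 = ((6/7)*(-1/7))*9 = -6/49*9 = -54/49 ≈ -1.1020)
-359 + F*(-328) = -359 - 54/49*(-328) = -359 + 17712/49 = 121/49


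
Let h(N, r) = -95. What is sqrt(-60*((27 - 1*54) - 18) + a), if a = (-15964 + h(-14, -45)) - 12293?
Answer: 22*I*sqrt(53) ≈ 160.16*I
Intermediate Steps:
a = -28352 (a = (-15964 - 95) - 12293 = -16059 - 12293 = -28352)
sqrt(-60*((27 - 1*54) - 18) + a) = sqrt(-60*((27 - 1*54) - 18) - 28352) = sqrt(-60*((27 - 54) - 18) - 28352) = sqrt(-60*(-27 - 18) - 28352) = sqrt(-60*(-45) - 28352) = sqrt(2700 - 28352) = sqrt(-25652) = 22*I*sqrt(53)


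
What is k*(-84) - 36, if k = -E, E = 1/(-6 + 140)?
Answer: -2370/67 ≈ -35.373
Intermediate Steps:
E = 1/134 ≈ 0.0074627
k = -1/134 (k = -1*1/134 = -1/134 ≈ -0.0074627)
k*(-84) - 36 = -1/134*(-84) - 36 = 42/67 - 36 = -2370/67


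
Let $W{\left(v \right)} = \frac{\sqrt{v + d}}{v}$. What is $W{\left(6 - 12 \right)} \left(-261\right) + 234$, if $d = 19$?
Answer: $234 + \frac{87 \sqrt{13}}{2} \approx 390.84$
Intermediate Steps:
$W{\left(v \right)} = \frac{\sqrt{19 + v}}{v}$ ($W{\left(v \right)} = \frac{\sqrt{v + 19}}{v} = \frac{\sqrt{19 + v}}{v}$)
$W{\left(6 - 12 \right)} \left(-261\right) + 234 = \frac{\sqrt{19 + \left(6 - 12\right)}}{6 - 12} \left(-261\right) + 234 = \frac{\sqrt{19 - 6}}{-6} \left(-261\right) + 234 = - \frac{\sqrt{13}}{6} \left(-261\right) + 234 = \frac{87 \sqrt{13}}{2} + 234 = 234 + \frac{87 \sqrt{13}}{2}$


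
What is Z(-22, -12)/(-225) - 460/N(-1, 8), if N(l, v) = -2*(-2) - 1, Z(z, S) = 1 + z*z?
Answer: -6997/45 ≈ -155.49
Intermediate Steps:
Z(z, S) = 1 + z²
N(l, v) = 3 (N(l, v) = 4 - 1 = 3)
Z(-22, -12)/(-225) - 460/N(-1, 8) = (1 + (-22)²)/(-225) - 460/3 = (1 + 484)*(-1/225) - 460*⅓ = 485*(-1/225) - 460/3 = -97/45 - 460/3 = -6997/45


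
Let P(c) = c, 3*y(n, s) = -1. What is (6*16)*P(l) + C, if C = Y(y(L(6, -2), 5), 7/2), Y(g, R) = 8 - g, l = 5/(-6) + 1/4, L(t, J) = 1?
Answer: -143/3 ≈ -47.667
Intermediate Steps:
y(n, s) = -1/3 (y(n, s) = (1/3)*(-1) = -1/3)
l = -7/12 (l = 5*(-1/6) + 1*(1/4) = -5/6 + 1/4 = -7/12 ≈ -0.58333)
C = 25/3 (C = 8 - 1*(-1/3) = 8 + 1/3 = 25/3 ≈ 8.3333)
(6*16)*P(l) + C = (6*16)*(-7/12) + 25/3 = 96*(-7/12) + 25/3 = -56 + 25/3 = -143/3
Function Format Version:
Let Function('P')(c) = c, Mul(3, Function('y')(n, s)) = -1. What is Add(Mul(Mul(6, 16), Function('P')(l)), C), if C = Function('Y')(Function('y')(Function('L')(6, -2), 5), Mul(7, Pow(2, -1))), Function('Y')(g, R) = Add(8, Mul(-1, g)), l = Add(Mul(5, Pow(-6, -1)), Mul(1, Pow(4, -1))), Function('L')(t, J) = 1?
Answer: Rational(-143, 3) ≈ -47.667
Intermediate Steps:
Function('y')(n, s) = Rational(-1, 3) (Function('y')(n, s) = Mul(Rational(1, 3), -1) = Rational(-1, 3))
l = Rational(-7, 12) (l = Add(Mul(5, Rational(-1, 6)), Mul(1, Rational(1, 4))) = Add(Rational(-5, 6), Rational(1, 4)) = Rational(-7, 12) ≈ -0.58333)
C = Rational(25, 3) (C = Add(8, Mul(-1, Rational(-1, 3))) = Add(8, Rational(1, 3)) = Rational(25, 3) ≈ 8.3333)
Add(Mul(Mul(6, 16), Function('P')(l)), C) = Add(Mul(Mul(6, 16), Rational(-7, 12)), Rational(25, 3)) = Add(Mul(96, Rational(-7, 12)), Rational(25, 3)) = Add(-56, Rational(25, 3)) = Rational(-143, 3)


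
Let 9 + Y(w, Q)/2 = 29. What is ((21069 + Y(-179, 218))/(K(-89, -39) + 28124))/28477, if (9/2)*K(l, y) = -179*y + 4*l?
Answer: 189981/7585304582 ≈ 2.5046e-5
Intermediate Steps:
Y(w, Q) = 40 (Y(w, Q) = -18 + 2*29 = -18 + 58 = 40)
K(l, y) = -358*y/9 + 8*l/9 (K(l, y) = 2*(-179*y + 4*l)/9 = -358*y/9 + 8*l/9)
((21069 + Y(-179, 218))/(K(-89, -39) + 28124))/28477 = ((21069 + 40)/((-358/9*(-39) + (8/9)*(-89)) + 28124))/28477 = (21109/((4654/3 - 712/9) + 28124))*(1/28477) = (21109/(13250/9 + 28124))*(1/28477) = (21109/(266366/9))*(1/28477) = (21109*(9/266366))*(1/28477) = (189981/266366)*(1/28477) = 189981/7585304582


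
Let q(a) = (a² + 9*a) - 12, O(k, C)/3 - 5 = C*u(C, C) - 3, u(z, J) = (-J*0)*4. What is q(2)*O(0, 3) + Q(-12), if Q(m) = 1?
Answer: 61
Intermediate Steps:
u(z, J) = 0 (u(z, J) = 0*4 = 0)
O(k, C) = 6 (O(k, C) = 15 + 3*(C*0 - 3) = 15 + 3*(0 - 3) = 15 + 3*(-3) = 15 - 9 = 6)
q(a) = -12 + a² + 9*a
q(2)*O(0, 3) + Q(-12) = (-12 + 2² + 9*2)*6 + 1 = (-12 + 4 + 18)*6 + 1 = 10*6 + 1 = 60 + 1 = 61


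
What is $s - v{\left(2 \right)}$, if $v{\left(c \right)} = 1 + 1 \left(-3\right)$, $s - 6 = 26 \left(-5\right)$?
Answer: $-122$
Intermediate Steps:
$s = -124$ ($s = 6 + 26 \left(-5\right) = 6 - 130 = -124$)
$v{\left(c \right)} = -2$ ($v{\left(c \right)} = 1 - 3 = -2$)
$s - v{\left(2 \right)} = -124 - -2 = -124 + 2 = -122$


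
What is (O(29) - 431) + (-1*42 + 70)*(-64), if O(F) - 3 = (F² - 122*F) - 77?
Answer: -4994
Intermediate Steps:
O(F) = -74 + F² - 122*F (O(F) = 3 + ((F² - 122*F) - 77) = 3 + (-77 + F² - 122*F) = -74 + F² - 122*F)
(O(29) - 431) + (-1*42 + 70)*(-64) = ((-74 + 29² - 122*29) - 431) + (-1*42 + 70)*(-64) = ((-74 + 841 - 3538) - 431) + (-42 + 70)*(-64) = (-2771 - 431) + 28*(-64) = -3202 - 1792 = -4994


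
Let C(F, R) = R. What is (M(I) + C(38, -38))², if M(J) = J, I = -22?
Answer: 3600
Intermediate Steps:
(M(I) + C(38, -38))² = (-22 - 38)² = (-60)² = 3600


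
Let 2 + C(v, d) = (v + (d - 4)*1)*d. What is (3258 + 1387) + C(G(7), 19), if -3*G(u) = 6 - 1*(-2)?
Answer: 14632/3 ≈ 4877.3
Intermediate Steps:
G(u) = -8/3 (G(u) = -(6 - 1*(-2))/3 = -(6 + 2)/3 = -⅓*8 = -8/3)
C(v, d) = -2 + d*(-4 + d + v) (C(v, d) = -2 + (v + (d - 4)*1)*d = -2 + (v + (-4 + d)*1)*d = -2 + (v + (-4 + d))*d = -2 + (-4 + d + v)*d = -2 + d*(-4 + d + v))
(3258 + 1387) + C(G(7), 19) = (3258 + 1387) + (-2 + 19² - 4*19 + 19*(-8/3)) = 4645 + (-2 + 361 - 76 - 152/3) = 4645 + 697/3 = 14632/3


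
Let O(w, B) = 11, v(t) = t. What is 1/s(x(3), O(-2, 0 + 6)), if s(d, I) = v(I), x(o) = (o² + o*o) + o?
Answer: 1/11 ≈ 0.090909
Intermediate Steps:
x(o) = o + 2*o² (x(o) = (o² + o²) + o = 2*o² + o = o + 2*o²)
s(d, I) = I
1/s(x(3), O(-2, 0 + 6)) = 1/11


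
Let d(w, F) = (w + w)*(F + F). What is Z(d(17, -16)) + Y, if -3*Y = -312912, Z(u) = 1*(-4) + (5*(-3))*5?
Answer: 104225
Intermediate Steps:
d(w, F) = 4*F*w (d(w, F) = (2*w)*(2*F) = 4*F*w)
Z(u) = -79 (Z(u) = -4 - 15*5 = -4 - 75 = -79)
Y = 104304 (Y = -1/3*(-312912) = 104304)
Z(d(17, -16)) + Y = -79 + 104304 = 104225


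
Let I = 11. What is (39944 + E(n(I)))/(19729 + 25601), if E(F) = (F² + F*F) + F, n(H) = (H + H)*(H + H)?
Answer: 50894/4533 ≈ 11.227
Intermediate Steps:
n(H) = 4*H² (n(H) = (2*H)*(2*H) = 4*H²)
E(F) = F + 2*F² (E(F) = (F² + F²) + F = 2*F² + F = F + 2*F²)
(39944 + E(n(I)))/(19729 + 25601) = (39944 + (4*11²)*(1 + 2*(4*11²)))/(19729 + 25601) = (39944 + (4*121)*(1 + 2*(4*121)))/45330 = (39944 + 484*(1 + 2*484))*(1/45330) = (39944 + 484*(1 + 968))*(1/45330) = (39944 + 484*969)*(1/45330) = (39944 + 468996)*(1/45330) = 508940*(1/45330) = 50894/4533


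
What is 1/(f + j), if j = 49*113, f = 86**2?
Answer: 1/12933 ≈ 7.7322e-5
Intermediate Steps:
f = 7396
j = 5537
1/(f + j) = 1/(7396 + 5537) = 1/12933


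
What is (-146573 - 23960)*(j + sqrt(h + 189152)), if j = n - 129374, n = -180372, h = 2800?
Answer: 52821914618 - 2046396*sqrt(1333) ≈ 5.2747e+10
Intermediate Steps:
j = -309746 (j = -180372 - 129374 = -309746)
(-146573 - 23960)*(j + sqrt(h + 189152)) = (-146573 - 23960)*(-309746 + sqrt(2800 + 189152)) = -170533*(-309746 + sqrt(191952)) = -170533*(-309746 + 12*sqrt(1333)) = 52821914618 - 2046396*sqrt(1333)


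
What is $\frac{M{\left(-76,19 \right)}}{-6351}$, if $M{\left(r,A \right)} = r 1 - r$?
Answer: $0$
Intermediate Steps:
$M{\left(r,A \right)} = 0$ ($M{\left(r,A \right)} = r - r = 0$)
$\frac{M{\left(-76,19 \right)}}{-6351} = \frac{0}{-6351} = 0 \left(- \frac{1}{6351}\right) = 0$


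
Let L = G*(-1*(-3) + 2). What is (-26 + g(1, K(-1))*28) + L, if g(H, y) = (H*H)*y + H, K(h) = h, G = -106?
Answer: -556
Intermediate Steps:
g(H, y) = H + y*H**2 (g(H, y) = H**2*y + H = y*H**2 + H = H + y*H**2)
L = -530 (L = -106*(-1*(-3) + 2) = -106*(3 + 2) = -106*5 = -530)
(-26 + g(1, K(-1))*28) + L = (-26 + (1*(1 + 1*(-1)))*28) - 530 = (-26 + (1*(1 - 1))*28) - 530 = (-26 + (1*0)*28) - 530 = (-26 + 0*28) - 530 = (-26 + 0) - 530 = -26 - 530 = -556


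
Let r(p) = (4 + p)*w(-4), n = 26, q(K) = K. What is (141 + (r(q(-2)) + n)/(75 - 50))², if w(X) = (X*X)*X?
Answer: 11716929/625 ≈ 18747.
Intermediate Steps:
w(X) = X³ (w(X) = X²*X = X³)
r(p) = -256 - 64*p (r(p) = (4 + p)*(-4)³ = (4 + p)*(-64) = -256 - 64*p)
(141 + (r(q(-2)) + n)/(75 - 50))² = (141 + ((-256 - 64*(-2)) + 26)/(75 - 50))² = (141 + ((-256 + 128) + 26)/25)² = (141 + (-128 + 26)*(1/25))² = (141 - 102*1/25)² = (141 - 102/25)² = (3423/25)² = 11716929/625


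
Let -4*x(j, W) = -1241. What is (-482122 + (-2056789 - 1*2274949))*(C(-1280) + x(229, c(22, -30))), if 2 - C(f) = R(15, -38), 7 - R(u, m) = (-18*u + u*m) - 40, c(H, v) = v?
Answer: 2766766035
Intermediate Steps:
R(u, m) = 47 + 18*u - m*u (R(u, m) = 7 - ((-18*u + u*m) - 40) = 7 - ((-18*u + m*u) - 40) = 7 - (-40 - 18*u + m*u) = 7 + (40 + 18*u - m*u) = 47 + 18*u - m*u)
x(j, W) = 1241/4 (x(j, W) = -1/4*(-1241) = 1241/4)
C(f) = -885 (C(f) = 2 - (47 + 18*15 - 1*(-38)*15) = 2 - (47 + 270 + 570) = 2 - 1*887 = 2 - 887 = -885)
(-482122 + (-2056789 - 1*2274949))*(C(-1280) + x(229, c(22, -30))) = (-482122 + (-2056789 - 1*2274949))*(-885 + 1241/4) = (-482122 + (-2056789 - 2274949))*(-2299/4) = (-482122 - 4331738)*(-2299/4) = -4813860*(-2299/4) = 2766766035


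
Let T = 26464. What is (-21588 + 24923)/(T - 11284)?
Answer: 29/132 ≈ 0.21970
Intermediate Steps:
(-21588 + 24923)/(T - 11284) = (-21588 + 24923)/(26464 - 11284) = 3335/15180 = 3335*(1/15180) = 29/132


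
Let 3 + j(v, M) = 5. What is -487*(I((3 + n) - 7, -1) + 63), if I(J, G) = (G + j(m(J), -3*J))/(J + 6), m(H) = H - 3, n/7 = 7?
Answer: -1565218/51 ≈ -30691.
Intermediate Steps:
n = 49 (n = 7*7 = 49)
m(H) = -3 + H
j(v, M) = 2 (j(v, M) = -3 + 5 = 2)
I(J, G) = (2 + G)/(6 + J) (I(J, G) = (G + 2)/(J + 6) = (2 + G)/(6 + J))
-487*(I((3 + n) - 7, -1) + 63) = -487*((2 - 1)/(6 + ((3 + 49) - 7)) + 63) = -487*(1/(6 + (52 - 7)) + 63) = -487*(1/(6 + 45) + 63) = -487*(1/51 + 63) = -487*3214/51 = -1565218/51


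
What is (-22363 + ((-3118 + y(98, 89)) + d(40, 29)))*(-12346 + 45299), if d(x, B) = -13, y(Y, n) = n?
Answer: -837170965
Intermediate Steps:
(-22363 + ((-3118 + y(98, 89)) + d(40, 29)))*(-12346 + 45299) = (-22363 + ((-3118 + 89) - 13))*(-12346 + 45299) = (-22363 + (-3029 - 13))*32953 = (-22363 - 3042)*32953 = -25405*32953 = -837170965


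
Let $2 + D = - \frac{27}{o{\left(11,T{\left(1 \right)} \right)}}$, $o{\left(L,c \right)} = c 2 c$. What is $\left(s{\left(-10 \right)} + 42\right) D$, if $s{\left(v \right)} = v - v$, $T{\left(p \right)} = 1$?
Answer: $-651$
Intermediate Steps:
$o{\left(L,c \right)} = 2 c^{2}$ ($o{\left(L,c \right)} = 2 c c = 2 c^{2}$)
$s{\left(v \right)} = 0$
$D = - \frac{31}{2}$ ($D = -2 - \frac{27}{2 \cdot 1^{2}} = -2 - \frac{27}{2 \cdot 1} = -2 - \frac{27}{2} = - \frac{31}{2} \approx -15.5$)
$\left(s{\left(-10 \right)} + 42\right) D = \left(0 + 42\right) \left(- \frac{31}{2}\right) = 42 \left(- \frac{31}{2}\right) = -651$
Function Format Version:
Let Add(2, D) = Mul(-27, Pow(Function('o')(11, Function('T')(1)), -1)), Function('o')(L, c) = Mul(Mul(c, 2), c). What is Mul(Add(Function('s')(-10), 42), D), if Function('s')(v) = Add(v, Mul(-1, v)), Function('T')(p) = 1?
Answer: -651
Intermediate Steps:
Function('o')(L, c) = Mul(2, Pow(c, 2)) (Function('o')(L, c) = Mul(Mul(2, c), c) = Mul(2, Pow(c, 2)))
Function('s')(v) = 0
D = Rational(-31, 2) (D = Add(-2, Mul(-27, Pow(Mul(2, Pow(1, 2)), -1))) = Add(-2, Mul(-27, Pow(Mul(2, 1), -1))) = Add(-2, Mul(-27, Pow(2, -1))) = Add(-2, Mul(-27, Rational(1, 2))) = Add(-2, Rational(-27, 2)) = Rational(-31, 2) ≈ -15.500)
Mul(Add(Function('s')(-10), 42), D) = Mul(Add(0, 42), Rational(-31, 2)) = Mul(42, Rational(-31, 2)) = -651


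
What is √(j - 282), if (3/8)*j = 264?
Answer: √422 ≈ 20.543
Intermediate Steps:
j = 704 (j = (8/3)*264 = 704)
√(j - 282) = √(704 - 282) = √422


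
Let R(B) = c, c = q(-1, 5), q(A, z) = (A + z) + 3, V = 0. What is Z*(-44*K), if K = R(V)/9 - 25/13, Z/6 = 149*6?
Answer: 3514016/13 ≈ 2.7031e+5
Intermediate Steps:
Z = 5364 (Z = 6*(149*6) = 6*894 = 5364)
q(A, z) = 3 + A + z
c = 7 (c = 3 - 1 + 5 = 7)
R(B) = 7
K = -134/117 (K = 7/9 - 25/13 = -134/117 ≈ -1.1453)
Z*(-44*K) = 5364*(-44*(-134/117)) = 5364*(5896/117) = 3514016/13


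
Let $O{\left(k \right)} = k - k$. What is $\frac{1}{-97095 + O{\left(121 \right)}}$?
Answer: $- \frac{1}{97095} \approx -1.0299 \cdot 10^{-5}$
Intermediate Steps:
$O{\left(k \right)} = 0$
$\frac{1}{-97095 + O{\left(121 \right)}} = \frac{1}{-97095 + 0} = \frac{1}{-97095} = - \frac{1}{97095}$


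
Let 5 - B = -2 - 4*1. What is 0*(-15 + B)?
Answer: 0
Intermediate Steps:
B = 11 (B = 5 - (-2 - 4*1) = 5 - (-2 - 4) = 5 - 1*(-6) = 5 + 6 = 11)
0*(-15 + B) = 0*(-15 + 11) = 0*(-4) = 0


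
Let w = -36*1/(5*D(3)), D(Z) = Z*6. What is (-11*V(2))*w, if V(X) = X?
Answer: 44/5 ≈ 8.8000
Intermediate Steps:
D(Z) = 6*Z
w = -⅖ (w = -36/(((1*5)*(6*3))*1) = -36/((5*18)*1) = -36/(90*1) = -36/90 = -36*1/90 = -⅖ ≈ -0.40000)
(-11*V(2))*w = -11*2*(-⅖) = -22*(-⅖) = 44/5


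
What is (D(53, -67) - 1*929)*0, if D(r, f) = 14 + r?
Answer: 0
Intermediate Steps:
(D(53, -67) - 1*929)*0 = ((14 + 53) - 1*929)*0 = (67 - 929)*0 = -862*0 = 0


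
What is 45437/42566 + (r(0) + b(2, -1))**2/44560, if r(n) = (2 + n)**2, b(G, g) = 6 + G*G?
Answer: 254126957/237092620 ≈ 1.0718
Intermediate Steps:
b(G, g) = 6 + G**2
45437/42566 + (r(0) + b(2, -1))**2/44560 = 45437/42566 + ((2 + 0)**2 + (6 + 2**2))**2/44560 = 45437*(1/42566) + (2**2 + (6 + 4))**2*(1/44560) = 45437/42566 + (4 + 10)**2*(1/44560) = 45437/42566 + 14**2*(1/44560) = 45437/42566 + 196*(1/44560) = 45437/42566 + 49/11140 = 254126957/237092620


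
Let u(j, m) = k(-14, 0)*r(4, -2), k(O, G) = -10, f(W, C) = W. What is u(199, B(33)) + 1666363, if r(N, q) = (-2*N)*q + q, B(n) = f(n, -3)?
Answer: 1666223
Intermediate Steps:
B(n) = n
r(N, q) = q - 2*N*q (r(N, q) = -2*N*q + q = q - 2*N*q)
u(j, m) = -140 (u(j, m) = -(-20)*(1 - 2*4) = -(-20)*(1 - 8) = -(-20)*(-7) = -10*14 = -140)
u(199, B(33)) + 1666363 = -140 + 1666363 = 1666223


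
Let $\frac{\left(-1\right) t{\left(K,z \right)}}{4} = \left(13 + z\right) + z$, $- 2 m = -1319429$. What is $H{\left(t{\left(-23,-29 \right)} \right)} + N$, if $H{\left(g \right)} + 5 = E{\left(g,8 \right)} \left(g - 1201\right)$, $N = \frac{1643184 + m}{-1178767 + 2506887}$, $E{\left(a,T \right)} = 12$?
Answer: $- \frac{32552927883}{2656240} \approx -12255.0$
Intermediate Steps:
$m = \frac{1319429}{2}$ ($m = \left(- \frac{1}{2}\right) \left(-1319429\right) = \frac{1319429}{2} \approx 6.5971 \cdot 10^{5}$)
$t{\left(K,z \right)} = -52 - 8 z$ ($t{\left(K,z \right)} = - 4 \left(\left(13 + z\right) + z\right) = - 4 \left(13 + 2 z\right) = -52 - 8 z$)
$N = \frac{4605797}{2656240}$ ($N = \frac{1643184 + \frac{1319429}{2}}{-1178767 + 2506887} = \frac{4605797}{2 \cdot 1328120} = \frac{4605797}{2} \cdot \frac{1}{1328120} = \frac{4605797}{2656240} \approx 1.734$)
$H{\left(g \right)} = -14417 + 12 g$ ($H{\left(g \right)} = -5 + 12 \left(g - 1201\right) = -5 + 12 \left(-1201 + g\right) = -5 + \left(-14412 + 12 g\right) = -14417 + 12 g$)
$H{\left(t{\left(-23,-29 \right)} \right)} + N = \left(-14417 + 12 \left(-52 - -232\right)\right) + \frac{4605797}{2656240} = \left(-14417 + 12 \left(-52 + 232\right)\right) + \frac{4605797}{2656240} = \left(-14417 + 12 \cdot 180\right) + \frac{4605797}{2656240} = \left(-14417 + 2160\right) + \frac{4605797}{2656240} = -12257 + \frac{4605797}{2656240} = - \frac{32552927883}{2656240}$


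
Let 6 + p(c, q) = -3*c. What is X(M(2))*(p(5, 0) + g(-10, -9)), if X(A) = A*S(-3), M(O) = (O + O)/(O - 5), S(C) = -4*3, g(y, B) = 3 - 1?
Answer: -304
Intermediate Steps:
g(y, B) = 2
p(c, q) = -6 - 3*c
S(C) = -12
M(O) = 2*O/(-5 + O) (M(O) = (2*O)/(-5 + O) = 2*O/(-5 + O))
X(A) = -12*A (X(A) = A*(-12) = -12*A)
X(M(2))*(p(5, 0) + g(-10, -9)) = (-24*2/(-5 + 2))*((-6 - 3*5) + 2) = (-24*2/(-3))*((-6 - 15) + 2) = (-24*2*(-1)/3)*(-21 + 2) = -12*(-4/3)*(-19) = 16*(-19) = -304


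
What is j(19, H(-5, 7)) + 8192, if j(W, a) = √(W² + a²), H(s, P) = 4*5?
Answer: 8192 + √761 ≈ 8219.6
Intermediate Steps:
H(s, P) = 20
j(19, H(-5, 7)) + 8192 = √(19² + 20²) + 8192 = √(361 + 400) + 8192 = √761 + 8192 = 8192 + √761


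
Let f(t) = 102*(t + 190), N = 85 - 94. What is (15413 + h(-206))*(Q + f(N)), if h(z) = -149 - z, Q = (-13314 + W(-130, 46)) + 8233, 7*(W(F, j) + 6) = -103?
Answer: 206683620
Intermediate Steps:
W(F, j) = -145/7 (W(F, j) = -6 + (1/7)*(-103) = -6 - 103/7 = -145/7)
N = -9
f(t) = 19380 + 102*t (f(t) = 102*(190 + t) = 19380 + 102*t)
Q = -35712/7 (Q = (-13314 - 145/7) + 8233 = -93343/7 + 8233 = -35712/7 ≈ -5101.7)
(15413 + h(-206))*(Q + f(N)) = (15413 + (-149 - 1*(-206)))*(-35712/7 + (19380 + 102*(-9))) = (15413 + (-149 + 206))*(-35712/7 + (19380 - 918)) = (15413 + 57)*(-35712/7 + 18462) = 15470*(93522/7) = 206683620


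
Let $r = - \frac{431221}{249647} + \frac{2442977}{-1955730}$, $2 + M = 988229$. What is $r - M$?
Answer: $- \frac{482495505978904819}{488242127310} \approx -9.8823 \cdot 10^{5}$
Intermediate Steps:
$M = 988227$ ($M = -2 + 988229 = 988227$)
$r = - \frac{1453233725449}{488242127310}$ ($r = \left(-431221\right) \frac{1}{249647} + 2442977 \left(- \frac{1}{1955730}\right) = - \frac{431221}{249647} - \frac{2442977}{1955730} = - \frac{1453233725449}{488242127310} \approx -2.9765$)
$r - M = - \frac{1453233725449}{488242127310} - 988227 = - \frac{482495505978904819}{488242127310}$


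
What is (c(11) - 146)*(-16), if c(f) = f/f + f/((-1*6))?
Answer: 7048/3 ≈ 2349.3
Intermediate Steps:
c(f) = 1 - f/6 (c(f) = 1 + f/(-6) = 1 + f*(-⅙) = 1 - f/6)
(c(11) - 146)*(-16) = ((1 - ⅙*11) - 146)*(-16) = ((1 - 11/6) - 146)*(-16) = (-⅚ - 146)*(-16) = -881/6*(-16) = 7048/3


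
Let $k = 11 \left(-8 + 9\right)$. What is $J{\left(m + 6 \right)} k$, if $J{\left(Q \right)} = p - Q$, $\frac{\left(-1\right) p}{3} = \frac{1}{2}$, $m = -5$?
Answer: $- \frac{55}{2} \approx -27.5$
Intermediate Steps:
$p = - \frac{3}{2} \approx -1.5$
$J{\left(Q \right)} = - \frac{3}{2} - Q$
$k = 11$ ($k = 11 \cdot 1 = 11$)
$J{\left(m + 6 \right)} k = \left(- \frac{3}{2} - \left(-5 + 6\right)\right) 11 = \left(- \frac{3}{2} - 1\right) 11 = \left(- \frac{5}{2}\right) 11 = - \frac{55}{2}$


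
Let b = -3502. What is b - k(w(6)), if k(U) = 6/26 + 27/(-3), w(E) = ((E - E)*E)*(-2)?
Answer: -45412/13 ≈ -3493.2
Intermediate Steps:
w(E) = 0 (w(E) = (0*E)*(-2) = 0*(-2) = 0)
k(U) = -114/13 (k(U) = 6*(1/26) + 27*(-⅓) = 3/13 - 9 = -114/13)
b - k(w(6)) = -3502 - 1*(-114/13) = -3502 + 114/13 = -45412/13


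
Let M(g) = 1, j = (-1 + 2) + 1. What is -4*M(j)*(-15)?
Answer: 60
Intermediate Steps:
j = 2 (j = 1 + 1 = 2)
-4*M(j)*(-15) = -4*1*(-15) = -4*(-15) = 60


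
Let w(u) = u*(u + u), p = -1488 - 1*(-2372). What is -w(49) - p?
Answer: -5686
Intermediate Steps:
p = 884 (p = -1488 + 2372 = 884)
w(u) = 2*u**2 (w(u) = u*(2*u) = 2*u**2)
-w(49) - p = -2*49**2 - 1*884 = -2*2401 - 884 = -1*4802 - 884 = -4802 - 884 = -5686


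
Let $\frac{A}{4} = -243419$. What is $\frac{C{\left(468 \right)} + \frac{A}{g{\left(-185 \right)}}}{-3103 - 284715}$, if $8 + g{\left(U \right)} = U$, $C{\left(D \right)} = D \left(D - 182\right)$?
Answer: $- \frac{13403170}{27774437} \approx -0.48257$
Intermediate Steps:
$A = -973676$ ($A = 4 \left(-243419\right) = -973676$)
$C{\left(D \right)} = D \left(-182 + D\right)$
$g{\left(U \right)} = -8 + U$
$\frac{C{\left(468 \right)} + \frac{A}{g{\left(-185 \right)}}}{-3103 - 284715} = \frac{468 \left(-182 + 468\right) - \frac{973676}{-8 - 185}}{-3103 - 284715} = \frac{468 \cdot 286 - \frac{973676}{-193}}{-287818} = \left(133848 - - \frac{973676}{193}\right) \left(- \frac{1}{287818}\right) = \left(133848 + \frac{973676}{193}\right) \left(- \frac{1}{287818}\right) = \frac{26806340}{193} \left(- \frac{1}{287818}\right) = - \frac{13403170}{27774437}$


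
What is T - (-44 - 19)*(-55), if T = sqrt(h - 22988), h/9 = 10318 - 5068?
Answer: -3465 + sqrt(24262) ≈ -3309.2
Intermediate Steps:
h = 47250 (h = 9*(10318 - 5068) = 9*5250 = 47250)
T = sqrt(24262) (T = sqrt(47250 - 22988) = sqrt(24262) ≈ 155.76)
T - (-44 - 19)*(-55) = sqrt(24262) - (-44 - 19)*(-55) = sqrt(24262) - (-63)*(-55) = sqrt(24262) - 1*3465 = sqrt(24262) - 3465 = -3465 + sqrt(24262)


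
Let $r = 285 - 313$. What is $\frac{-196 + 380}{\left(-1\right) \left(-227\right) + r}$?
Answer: $\frac{184}{199} \approx 0.92462$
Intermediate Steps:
$r = -28$ ($r = 285 - 313 = -28$)
$\frac{-196 + 380}{\left(-1\right) \left(-227\right) + r} = \frac{-196 + 380}{\left(-1\right) \left(-227\right) - 28} = \frac{184}{227 - 28} = \frac{184}{199}$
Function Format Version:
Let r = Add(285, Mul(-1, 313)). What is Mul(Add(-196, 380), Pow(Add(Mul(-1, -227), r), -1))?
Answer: Rational(184, 199) ≈ 0.92462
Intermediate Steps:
r = -28 (r = Add(285, -313) = -28)
Mul(Add(-196, 380), Pow(Add(Mul(-1, -227), r), -1)) = Mul(Add(-196, 380), Pow(Add(Mul(-1, -227), -28), -1)) = Mul(184, Pow(Add(227, -28), -1)) = Mul(184, Pow(199, -1)) = Mul(184, Rational(1, 199)) = Rational(184, 199)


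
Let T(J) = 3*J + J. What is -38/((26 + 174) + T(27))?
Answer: -19/154 ≈ -0.12338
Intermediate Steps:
T(J) = 4*J
-38/((26 + 174) + T(27)) = -38/((26 + 174) + 4*27) = -38/(200 + 108) = -38/308 = -38*1/308 = -19/154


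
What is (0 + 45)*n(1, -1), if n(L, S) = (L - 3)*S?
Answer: 90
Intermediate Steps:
n(L, S) = S*(-3 + L) (n(L, S) = (-3 + L)*S = S*(-3 + L))
(0 + 45)*n(1, -1) = (0 + 45)*(-(-3 + 1)) = 45*(-1*(-2)) = 45*2 = 90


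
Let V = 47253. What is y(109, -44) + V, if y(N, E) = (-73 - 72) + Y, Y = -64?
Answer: 47044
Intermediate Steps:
y(N, E) = -209 (y(N, E) = (-73 - 72) - 64 = -145 - 64 = -209)
y(109, -44) + V = -209 + 47253 = 47044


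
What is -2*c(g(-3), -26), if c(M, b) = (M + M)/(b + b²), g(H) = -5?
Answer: 2/65 ≈ 0.030769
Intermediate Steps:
c(M, b) = 2*M/(b + b²) (c(M, b) = (2*M)/(b + b²) = 2*M/(b + b²))
-2*c(g(-3), -26) = -4*(-5)/((-26)*(1 - 26)) = -4*(-5)*(-1)/(26*(-25)) = -4*(-5)*(-1)*(-1)/(26*25) = -2*(-1/65) = 2/65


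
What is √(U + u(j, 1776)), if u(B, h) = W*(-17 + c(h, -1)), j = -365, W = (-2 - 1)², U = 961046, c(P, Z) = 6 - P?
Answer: √944963 ≈ 972.09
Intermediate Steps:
W = 9 (W = (-3)² = 9)
u(B, h) = -99 - 9*h (u(B, h) = 9*(-17 + (6 - h)) = 9*(-11 - h) = -99 - 9*h)
√(U + u(j, 1776)) = √(961046 + (-99 - 9*1776)) = √(961046 + (-99 - 15984)) = √(961046 - 16083) = √944963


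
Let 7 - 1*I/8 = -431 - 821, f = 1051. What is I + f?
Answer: 11123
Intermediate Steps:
I = 10072 (I = 56 - 8*(-431 - 821) = 56 - 8*(-1252) = 56 + 10016 = 10072)
I + f = 10072 + 1051 = 11123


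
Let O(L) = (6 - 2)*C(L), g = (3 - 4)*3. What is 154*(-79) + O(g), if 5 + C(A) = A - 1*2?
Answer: -12206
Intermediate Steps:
g = -3 (g = -1*3 = -3)
C(A) = -7 + A (C(A) = -5 + (A - 1*2) = -5 + (A - 2) = -5 + (-2 + A) = -7 + A)
O(L) = -28 + 4*L (O(L) = (6 - 2)*(-7 + L) = 4*(-7 + L) = -28 + 4*L)
154*(-79) + O(g) = 154*(-79) + (-28 + 4*(-3)) = -12166 + (-28 - 12) = -12166 - 40 = -12206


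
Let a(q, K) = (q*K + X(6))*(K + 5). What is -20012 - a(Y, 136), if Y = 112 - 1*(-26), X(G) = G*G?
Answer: -2671376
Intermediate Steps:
X(G) = G²
Y = 138 (Y = 112 + 26 = 138)
a(q, K) = (5 + K)*(36 + K*q) (a(q, K) = (q*K + 6²)*(K + 5) = (K*q + 36)*(5 + K) = (36 + K*q)*(5 + K) = (5 + K)*(36 + K*q))
-20012 - a(Y, 136) = -20012 - (180 + 36*136 + 138*136² + 5*136*138) = -20012 - (180 + 4896 + 138*18496 + 93840) = -20012 - (180 + 4896 + 2552448 + 93840) = -20012 - 1*2651364 = -20012 - 2651364 = -2671376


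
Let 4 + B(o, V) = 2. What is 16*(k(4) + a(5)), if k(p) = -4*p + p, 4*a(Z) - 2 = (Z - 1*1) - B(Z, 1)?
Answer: -160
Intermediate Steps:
B(o, V) = -2 (B(o, V) = -4 + 2 = -2)
a(Z) = 3/4 + Z/4 (a(Z) = 1/2 + ((Z - 1*1) - 1*(-2))/4 = 1/2 + ((Z - 1) + 2)/4 = 1/2 + ((-1 + Z) + 2)/4 = 1/2 + (1 + Z)/4 = 1/2 + (1/4 + Z/4) = 3/4 + Z/4)
k(p) = -3*p
16*(k(4) + a(5)) = 16*(-3*4 + (3/4 + (1/4)*5)) = 16*(-12 + (3/4 + 5/4)) = 16*(-12 + 2) = 16*(-10) = -160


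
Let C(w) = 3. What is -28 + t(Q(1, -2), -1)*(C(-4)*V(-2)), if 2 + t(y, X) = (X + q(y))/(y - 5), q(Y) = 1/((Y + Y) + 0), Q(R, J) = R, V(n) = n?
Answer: -67/4 ≈ -16.750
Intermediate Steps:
q(Y) = 1/(2*Y) (q(Y) = 1/(2*Y + 0) = 1/(2*Y))
t(y, X) = -2 + (X + 1/(2*y))/(-5 + y) (t(y, X) = -2 + (X + 1/(2*y))/(y - 5) = -2 + (X + 1/(2*y))/(-5 + y))
-28 + t(Q(1, -2), -1)*(C(-4)*V(-2)) = -28 + ((½ + 1*(10 - 1 - 2*1))/(1*(-5 + 1)))*(3*(-2)) = -28 + (1*(½ + 1*(10 - 1 - 2))/(-4))*(-6) = -28 + (1*(-¼)*(½ + 1*7))*(-6) = -28 + (1*(-¼)*(½ + 7))*(-6) = -28 + (1*(-¼)*(15/2))*(-6) = -28 - 15/8*(-6) = -28 + 45/4 = -67/4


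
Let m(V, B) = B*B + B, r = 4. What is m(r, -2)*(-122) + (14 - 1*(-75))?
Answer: -155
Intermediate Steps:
m(V, B) = B + B² (m(V, B) = B² + B = B + B²)
m(r, -2)*(-122) + (14 - 1*(-75)) = -2*(1 - 2)*(-122) + (14 - 1*(-75)) = -2*(-1)*(-122) + (14 + 75) = 2*(-122) + 89 = -244 + 89 = -155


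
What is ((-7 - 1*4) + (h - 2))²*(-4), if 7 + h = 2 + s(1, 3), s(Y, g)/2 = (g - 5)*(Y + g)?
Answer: -4624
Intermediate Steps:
s(Y, g) = 2*(-5 + g)*(Y + g) (s(Y, g) = 2*((g - 5)*(Y + g)) = 2*((-5 + g)*(Y + g)) = 2*(-5 + g)*(Y + g))
h = -21 (h = -7 + (2 + (-10*1 - 10*3 + 2*3² + 2*1*3)) = -7 + (2 + (-10 - 30 + 2*9 + 6)) = -7 + (2 + (-10 - 30 + 18 + 6)) = -7 + (2 - 16) = -7 - 14 = -21)
((-7 - 1*4) + (h - 2))²*(-4) = ((-7 - 1*4) + (-21 - 2))²*(-4) = ((-7 - 4) - 23)²*(-4) = (-11 - 23)²*(-4) = (-34)²*(-4) = 1156*(-4) = -4624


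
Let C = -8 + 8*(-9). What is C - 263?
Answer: -343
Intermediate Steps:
C = -80 (C = -8 - 72 = -80)
C - 263 = -80 - 263 = -343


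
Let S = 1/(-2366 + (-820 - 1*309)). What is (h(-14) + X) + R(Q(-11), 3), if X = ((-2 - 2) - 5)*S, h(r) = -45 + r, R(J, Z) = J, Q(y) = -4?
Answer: -73392/1165 ≈ -62.997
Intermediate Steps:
S = -1/3495 (S = 1/(-2366 + (-820 - 309)) = 1/(-2366 - 1129) = 1/(-3495) = -1/3495 ≈ -0.00028612)
X = 3/1165 (X = ((-2 - 2) - 5)*(-1/3495) = (-4 - 5)*(-1/3495) = -9*(-1/3495) = 3/1165 ≈ 0.0025751)
(h(-14) + X) + R(Q(-11), 3) = ((-45 - 14) + 3/1165) - 4 = (-59 + 3/1165) - 4 = -68732/1165 - 4 = -73392/1165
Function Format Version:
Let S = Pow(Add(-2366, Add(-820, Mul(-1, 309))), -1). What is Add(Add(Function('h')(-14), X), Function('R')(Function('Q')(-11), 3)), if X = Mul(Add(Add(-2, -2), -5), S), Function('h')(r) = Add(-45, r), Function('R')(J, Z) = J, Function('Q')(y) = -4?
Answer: Rational(-73392, 1165) ≈ -62.997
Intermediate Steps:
S = Rational(-1, 3495) (S = Pow(Add(-2366, Add(-820, -309)), -1) = Pow(Add(-2366, -1129), -1) = Pow(-3495, -1) = Rational(-1, 3495) ≈ -0.00028612)
X = Rational(3, 1165) (X = Mul(Add(Add(-2, -2), -5), Rational(-1, 3495)) = Mul(Add(-4, -5), Rational(-1, 3495)) = Mul(-9, Rational(-1, 3495)) = Rational(3, 1165) ≈ 0.0025751)
Add(Add(Function('h')(-14), X), Function('R')(Function('Q')(-11), 3)) = Add(Add(Add(-45, -14), Rational(3, 1165)), -4) = Add(Add(-59, Rational(3, 1165)), -4) = Add(Rational(-68732, 1165), -4) = Rational(-73392, 1165)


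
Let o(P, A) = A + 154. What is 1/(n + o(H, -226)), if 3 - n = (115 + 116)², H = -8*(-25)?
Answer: -1/53430 ≈ -1.8716e-5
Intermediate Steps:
H = 200
n = -53358 (n = 3 - (115 + 116)² = 3 - 1*231² = 3 - 1*53361 = 3 - 53361 = -53358)
o(P, A) = 154 + A
1/(n + o(H, -226)) = 1/(-53358 + (154 - 226)) = 1/(-53358 - 72) = 1/(-53430) = -1/53430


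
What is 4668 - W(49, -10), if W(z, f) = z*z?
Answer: 2267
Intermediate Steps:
W(z, f) = z**2
4668 - W(49, -10) = 4668 - 1*49**2 = 4668 - 1*2401 = 4668 - 2401 = 2267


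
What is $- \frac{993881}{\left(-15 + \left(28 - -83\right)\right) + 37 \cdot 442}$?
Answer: $- \frac{141983}{2350} \approx -60.418$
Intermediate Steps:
$- \frac{993881}{\left(-15 + \left(28 - -83\right)\right) + 37 \cdot 442} = - \frac{993881}{\left(-15 + \left(28 + 83\right)\right) + 16354} = - \frac{993881}{\left(-15 + 111\right) + 16354} = - \frac{993881}{96 + 16354} = - \frac{993881}{16450} = \left(-993881\right) \frac{1}{16450} = - \frac{141983}{2350}$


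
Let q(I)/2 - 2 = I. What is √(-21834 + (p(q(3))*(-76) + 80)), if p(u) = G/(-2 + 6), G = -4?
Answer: I*√21678 ≈ 147.23*I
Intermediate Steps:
q(I) = 4 + 2*I
p(u) = -1 (p(u) = -4/(-2 + 6) = -4/4 = -4*¼ = -1)
√(-21834 + (p(q(3))*(-76) + 80)) = √(-21834 + (-1*(-76) + 80)) = √(-21834 + (76 + 80)) = √(-21834 + 156) = √(-21678) = I*√21678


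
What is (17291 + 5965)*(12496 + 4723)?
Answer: 400445064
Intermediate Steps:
(17291 + 5965)*(12496 + 4723) = 23256*17219 = 400445064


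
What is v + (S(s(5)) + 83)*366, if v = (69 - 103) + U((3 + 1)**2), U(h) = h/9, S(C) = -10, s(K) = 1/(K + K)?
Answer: 240172/9 ≈ 26686.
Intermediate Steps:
s(K) = 1/(2*K)
U(h) = h/9 (U(h) = h*(1/9) = h/9)
v = -290/9 (v = (69 - 103) + (3 + 1)**2/9 = -34 + (1/9)*4**2 = -34 + (1/9)*16 = -34 + 16/9 = -290/9 ≈ -32.222)
v + (S(s(5)) + 83)*366 = -290/9 + (-10 + 83)*366 = -290/9 + 73*366 = -290/9 + 26718 = 240172/9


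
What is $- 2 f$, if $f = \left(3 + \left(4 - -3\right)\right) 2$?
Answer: $-40$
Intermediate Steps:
$f = 20$ ($f = \left(3 + \left(4 + 3\right)\right) 2 = \left(3 + 7\right) 2 = 10 \cdot 2 = 20$)
$- 2 f = \left(-2\right) 20 = -40$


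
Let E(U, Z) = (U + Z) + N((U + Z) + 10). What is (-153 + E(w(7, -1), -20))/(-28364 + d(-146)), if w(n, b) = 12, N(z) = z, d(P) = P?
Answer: 159/28510 ≈ 0.0055770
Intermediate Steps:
E(U, Z) = 10 + 2*U + 2*Z (E(U, Z) = (U + Z) + ((U + Z) + 10) = (U + Z) + (10 + U + Z) = 10 + 2*U + 2*Z)
(-153 + E(w(7, -1), -20))/(-28364 + d(-146)) = (-153 + (10 + 2*12 + 2*(-20)))/(-28364 - 146) = (-153 + (10 + 24 - 40))/(-28510) = (-153 - 6)*(-1/28510) = -159*(-1/28510) = 159/28510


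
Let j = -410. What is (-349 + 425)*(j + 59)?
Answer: -26676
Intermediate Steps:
(-349 + 425)*(j + 59) = (-349 + 425)*(-410 + 59) = 76*(-351) = -26676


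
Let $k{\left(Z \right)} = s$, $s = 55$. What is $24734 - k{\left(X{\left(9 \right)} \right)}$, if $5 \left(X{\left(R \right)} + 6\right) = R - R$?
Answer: $24679$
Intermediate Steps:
$X{\left(R \right)} = -6$ ($X{\left(R \right)} = -6 + \frac{R - R}{5} = -6 + \frac{1}{5} \cdot 0 = -6 + 0 = -6$)
$k{\left(Z \right)} = 55$
$24734 - k{\left(X{\left(9 \right)} \right)} = 24734 - 55 = 24679$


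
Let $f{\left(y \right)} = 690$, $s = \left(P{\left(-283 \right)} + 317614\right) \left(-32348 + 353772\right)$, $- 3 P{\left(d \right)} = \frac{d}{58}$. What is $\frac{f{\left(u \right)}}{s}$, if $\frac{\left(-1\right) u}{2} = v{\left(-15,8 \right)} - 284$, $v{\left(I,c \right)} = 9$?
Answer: $\frac{30015}{4440883902364} \approx 6.7588 \cdot 10^{-9}$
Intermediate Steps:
$P{\left(d \right)} = - \frac{d}{174}$ ($P{\left(d \right)} = - \frac{d \frac{1}{58}}{3} = - \frac{\frac{1}{58} d}{3} = - \frac{d}{174}$)
$s = \frac{8881767804728}{87}$ ($s = \left(\left(- \frac{1}{174}\right) \left(-283\right) + 317614\right) \left(-32348 + 353772\right) = \left(\frac{283}{174} + 317614\right) 321424 = \frac{55265119}{174} \cdot 321424 = \frac{8881767804728}{87} \approx 1.0209 \cdot 10^{11}$)
$u = 550$ ($u = - 2 \left(9 - 284\right) = \left(-2\right) \left(-275\right) = 550$)
$\frac{f{\left(u \right)}}{s} = \frac{690}{\frac{8881767804728}{87}} = 690 \cdot \frac{87}{8881767804728} = \frac{30015}{4440883902364}$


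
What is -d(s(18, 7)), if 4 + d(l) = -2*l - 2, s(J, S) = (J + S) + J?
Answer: 92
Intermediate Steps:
s(J, S) = S + 2*J
d(l) = -6 - 2*l (d(l) = -4 + (-2*l - 2) = -4 + (-2 - 2*l) = -6 - 2*l)
-d(s(18, 7)) = -(-6 - 2*(7 + 2*18)) = -(-6 - 2*(7 + 36)) = -(-6 - 2*43) = -(-6 - 86) = -1*(-92) = 92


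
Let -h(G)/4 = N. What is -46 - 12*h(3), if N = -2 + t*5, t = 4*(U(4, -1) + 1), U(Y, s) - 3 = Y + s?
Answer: 6578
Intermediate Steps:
U(Y, s) = 3 + Y + s (U(Y, s) = 3 + (Y + s) = 3 + Y + s)
t = 28 (t = 4*((3 + 4 - 1) + 1) = 4*(6 + 1) = 4*7 = 28)
N = 138 (N = -2 + 28*5 = -2 + 140 = 138)
h(G) = -552 (h(G) = -4*138 = -552)
-46 - 12*h(3) = -46 - 12*(-552) = -46 + 6624 = 6578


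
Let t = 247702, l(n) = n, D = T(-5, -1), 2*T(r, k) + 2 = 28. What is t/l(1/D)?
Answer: 3220126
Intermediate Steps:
T(r, k) = 13 (T(r, k) = -1 + (1/2)*28 = -1 + 14 = 13)
D = 13
t/l(1/D) = 247702/(1/13) = 247702*13 = 3220126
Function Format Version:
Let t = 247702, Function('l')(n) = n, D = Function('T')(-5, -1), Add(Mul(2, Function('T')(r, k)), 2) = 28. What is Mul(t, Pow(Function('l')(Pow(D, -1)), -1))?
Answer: 3220126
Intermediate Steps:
Function('T')(r, k) = 13 (Function('T')(r, k) = Add(-1, Mul(Rational(1, 2), 28)) = Add(-1, 14) = 13)
D = 13
Mul(t, Pow(Function('l')(Pow(D, -1)), -1)) = Mul(247702, Pow(Pow(13, -1), -1)) = Mul(247702, Pow(Rational(1, 13), -1)) = Mul(247702, 13) = 3220126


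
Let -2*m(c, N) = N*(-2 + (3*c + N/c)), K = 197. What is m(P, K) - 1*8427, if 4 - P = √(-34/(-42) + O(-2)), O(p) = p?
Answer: 5*(-238143*I - 10594*√21)/(5*√21 + 84*I) ≈ -13927.0 - 909.2*I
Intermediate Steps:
P = 4 - 5*I*√21/21 (P = 4 - √(-34/(-42) - 2) = 4 - √(-34*(-1/42) - 2) = 4 - √(17/21 - 2) = 4 - √(-25/21) = 4 - 5*I*√21/21 ≈ 4.0 - 1.0911*I)
m(c, N) = -N*(-2 + 3*c + N/c)/2 (m(c, N) = -N*(-2 + (3*c + N/c))/2 = -N*(-2 + 3*c + N/c)/2)
m(P, K) - 1*8427 = -½*197*(197 + (4 - 5*I*√21/21)*(-2 + 3*(4 - 5*I*√21/21)))/(4 - 5*I*√21/21) - 1*8427 = -½*197*(197 + (4 - 5*I*√21/21)*(-2 + (12 - 5*I*√21/7)))/(4 - 5*I*√21/21) - 8427 = -½*197*(197 + (4 - 5*I*√21/21)*(10 - 5*I*√21/7))/(4 - 5*I*√21/21) - 8427 = -197*(197 + (4 - 5*I*√21/21)*(10 - 5*I*√21/7))/(2*(4 - 5*I*√21/21)) - 8427 = -8427 - 197*(197 + (4 - 5*I*√21/21)*(10 - 5*I*√21/7))/(2*(4 - 5*I*√21/21))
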